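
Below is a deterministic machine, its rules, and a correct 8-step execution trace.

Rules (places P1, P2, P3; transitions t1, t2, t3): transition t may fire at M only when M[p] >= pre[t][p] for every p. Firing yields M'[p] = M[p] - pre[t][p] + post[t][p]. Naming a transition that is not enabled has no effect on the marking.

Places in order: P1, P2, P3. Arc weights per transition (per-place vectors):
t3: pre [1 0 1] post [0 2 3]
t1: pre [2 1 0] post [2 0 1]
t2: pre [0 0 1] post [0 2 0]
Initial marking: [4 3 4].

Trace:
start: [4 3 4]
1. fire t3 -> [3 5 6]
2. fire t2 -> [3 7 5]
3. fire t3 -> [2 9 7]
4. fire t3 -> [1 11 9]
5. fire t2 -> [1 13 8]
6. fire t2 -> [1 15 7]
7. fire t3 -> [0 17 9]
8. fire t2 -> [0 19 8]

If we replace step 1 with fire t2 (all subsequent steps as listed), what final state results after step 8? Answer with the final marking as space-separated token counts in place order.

(re-executing from step 1 with the substitution; state before step 1: [4 3 4])
1. fire t2 -> [4 5 3]
2. fire t2 -> [4 7 2]
3. fire t3 -> [3 9 4]
4. fire t3 -> [2 11 6]
5. fire t2 -> [2 13 5]
6. fire t2 -> [2 15 4]
7. fire t3 -> [1 17 6]
8. fire t2 -> [1 19 5]

1 19 5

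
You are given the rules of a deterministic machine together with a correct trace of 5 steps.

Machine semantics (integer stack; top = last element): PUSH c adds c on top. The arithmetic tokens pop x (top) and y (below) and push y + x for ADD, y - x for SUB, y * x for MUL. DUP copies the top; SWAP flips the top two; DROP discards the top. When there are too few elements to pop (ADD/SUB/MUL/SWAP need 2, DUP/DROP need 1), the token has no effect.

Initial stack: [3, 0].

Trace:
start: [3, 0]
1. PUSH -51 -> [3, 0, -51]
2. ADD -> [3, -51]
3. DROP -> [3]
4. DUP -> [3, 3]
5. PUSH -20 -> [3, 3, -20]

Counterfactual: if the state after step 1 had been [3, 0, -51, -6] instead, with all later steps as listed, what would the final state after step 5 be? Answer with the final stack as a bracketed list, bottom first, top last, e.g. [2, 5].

state after step 1 := [3, 0, -51, -6]
2. ADD -> [3, 0, -57]
3. DROP -> [3, 0]
4. DUP -> [3, 0, 0]
5. PUSH -20 -> [3, 0, 0, -20]

[3, 0, 0, -20]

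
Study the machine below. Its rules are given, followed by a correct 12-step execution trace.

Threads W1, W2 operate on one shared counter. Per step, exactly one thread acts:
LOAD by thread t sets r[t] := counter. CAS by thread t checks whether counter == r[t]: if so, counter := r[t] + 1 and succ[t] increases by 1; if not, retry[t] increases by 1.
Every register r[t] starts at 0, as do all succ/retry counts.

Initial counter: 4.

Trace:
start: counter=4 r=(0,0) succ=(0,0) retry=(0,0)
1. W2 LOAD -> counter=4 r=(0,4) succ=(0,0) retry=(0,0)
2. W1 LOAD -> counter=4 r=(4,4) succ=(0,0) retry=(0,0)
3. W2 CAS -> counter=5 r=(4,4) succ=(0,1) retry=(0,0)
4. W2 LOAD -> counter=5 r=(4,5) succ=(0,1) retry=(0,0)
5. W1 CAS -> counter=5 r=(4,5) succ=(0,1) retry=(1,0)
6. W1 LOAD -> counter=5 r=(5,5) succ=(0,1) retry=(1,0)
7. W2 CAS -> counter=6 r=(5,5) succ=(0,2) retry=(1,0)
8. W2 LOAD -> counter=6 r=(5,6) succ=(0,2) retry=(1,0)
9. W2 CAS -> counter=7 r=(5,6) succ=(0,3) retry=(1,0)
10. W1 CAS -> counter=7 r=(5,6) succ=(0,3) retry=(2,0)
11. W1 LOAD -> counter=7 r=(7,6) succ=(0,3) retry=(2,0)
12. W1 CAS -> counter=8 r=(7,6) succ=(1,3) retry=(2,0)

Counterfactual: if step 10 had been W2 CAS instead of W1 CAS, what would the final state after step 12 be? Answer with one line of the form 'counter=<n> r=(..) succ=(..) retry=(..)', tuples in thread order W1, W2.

counter=8 r=(7,6) succ=(1,3) retry=(1,1)

(re-executing from step 10 with the substitution; state before step 10: counter=7 r=(5,6) succ=(0,3) retry=(1,0))
10. W2 CAS -> counter=7 r=(5,6) succ=(0,3) retry=(1,1)
11. W1 LOAD -> counter=7 r=(7,6) succ=(0,3) retry=(1,1)
12. W1 CAS -> counter=8 r=(7,6) succ=(1,3) retry=(1,1)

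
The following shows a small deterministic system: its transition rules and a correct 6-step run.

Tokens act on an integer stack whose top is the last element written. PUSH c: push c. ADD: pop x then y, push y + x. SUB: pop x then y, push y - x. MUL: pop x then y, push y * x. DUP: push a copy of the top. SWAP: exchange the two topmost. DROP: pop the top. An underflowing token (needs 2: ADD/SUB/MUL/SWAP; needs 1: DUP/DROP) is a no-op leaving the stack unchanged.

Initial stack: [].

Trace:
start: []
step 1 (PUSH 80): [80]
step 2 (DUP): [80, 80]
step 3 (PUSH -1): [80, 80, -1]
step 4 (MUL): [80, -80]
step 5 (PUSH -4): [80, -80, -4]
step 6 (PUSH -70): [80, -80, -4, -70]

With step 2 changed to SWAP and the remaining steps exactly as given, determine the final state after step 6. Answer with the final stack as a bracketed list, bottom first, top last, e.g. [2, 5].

(re-executing from step 2 with the substitution; state before step 2: [80])
step 2 (SWAP): [80]
step 3 (PUSH -1): [80, -1]
step 4 (MUL): [-80]
step 5 (PUSH -4): [-80, -4]
step 6 (PUSH -70): [-80, -4, -70]

[-80, -4, -70]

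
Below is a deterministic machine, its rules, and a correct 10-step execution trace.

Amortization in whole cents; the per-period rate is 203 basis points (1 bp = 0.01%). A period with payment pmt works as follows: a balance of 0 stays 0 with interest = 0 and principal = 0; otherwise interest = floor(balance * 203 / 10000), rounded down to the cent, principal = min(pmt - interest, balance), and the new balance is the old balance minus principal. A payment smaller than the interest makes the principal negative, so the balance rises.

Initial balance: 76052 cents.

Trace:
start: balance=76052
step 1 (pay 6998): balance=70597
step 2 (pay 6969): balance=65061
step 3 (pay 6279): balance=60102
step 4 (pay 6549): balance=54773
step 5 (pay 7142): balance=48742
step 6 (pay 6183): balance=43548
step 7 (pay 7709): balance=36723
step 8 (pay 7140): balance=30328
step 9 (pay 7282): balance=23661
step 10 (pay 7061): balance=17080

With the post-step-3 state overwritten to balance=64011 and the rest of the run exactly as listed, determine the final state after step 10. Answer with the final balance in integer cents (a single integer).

state after step 3 := balance=64011
step 4 (pay 6549): balance=58761
step 5 (pay 7142): balance=52811
step 6 (pay 6183): balance=47700
step 7 (pay 7709): balance=40959
step 8 (pay 7140): balance=34650
step 9 (pay 7282): balance=28071
step 10 (pay 7061): balance=21579

21579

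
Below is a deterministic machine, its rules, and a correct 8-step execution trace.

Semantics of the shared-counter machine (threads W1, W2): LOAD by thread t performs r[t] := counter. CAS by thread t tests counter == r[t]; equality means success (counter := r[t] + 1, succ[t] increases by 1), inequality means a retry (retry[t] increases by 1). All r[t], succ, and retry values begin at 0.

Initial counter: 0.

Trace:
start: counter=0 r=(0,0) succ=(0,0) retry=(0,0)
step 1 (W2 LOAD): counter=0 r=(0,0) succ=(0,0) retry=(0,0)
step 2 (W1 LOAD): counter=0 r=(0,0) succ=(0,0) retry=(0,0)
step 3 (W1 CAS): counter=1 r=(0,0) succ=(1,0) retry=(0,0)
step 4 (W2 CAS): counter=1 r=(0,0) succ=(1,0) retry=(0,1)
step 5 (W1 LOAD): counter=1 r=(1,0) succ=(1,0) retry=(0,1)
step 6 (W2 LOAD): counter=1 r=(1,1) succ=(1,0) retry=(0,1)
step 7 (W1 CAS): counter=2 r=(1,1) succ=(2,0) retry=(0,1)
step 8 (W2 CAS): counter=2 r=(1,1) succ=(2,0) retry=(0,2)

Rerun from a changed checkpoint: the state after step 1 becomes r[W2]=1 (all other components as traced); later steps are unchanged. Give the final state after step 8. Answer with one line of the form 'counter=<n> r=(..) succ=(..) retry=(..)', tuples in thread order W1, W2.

counter=3 r=(2,2) succ=(2,1) retry=(0,1)

state after step 1 := counter=0 r=(0,1) succ=(0,0) retry=(0,0)
step 2 (W1 LOAD): counter=0 r=(0,1) succ=(0,0) retry=(0,0)
step 3 (W1 CAS): counter=1 r=(0,1) succ=(1,0) retry=(0,0)
step 4 (W2 CAS): counter=2 r=(0,1) succ=(1,1) retry=(0,0)
step 5 (W1 LOAD): counter=2 r=(2,1) succ=(1,1) retry=(0,0)
step 6 (W2 LOAD): counter=2 r=(2,2) succ=(1,1) retry=(0,0)
step 7 (W1 CAS): counter=3 r=(2,2) succ=(2,1) retry=(0,0)
step 8 (W2 CAS): counter=3 r=(2,2) succ=(2,1) retry=(0,1)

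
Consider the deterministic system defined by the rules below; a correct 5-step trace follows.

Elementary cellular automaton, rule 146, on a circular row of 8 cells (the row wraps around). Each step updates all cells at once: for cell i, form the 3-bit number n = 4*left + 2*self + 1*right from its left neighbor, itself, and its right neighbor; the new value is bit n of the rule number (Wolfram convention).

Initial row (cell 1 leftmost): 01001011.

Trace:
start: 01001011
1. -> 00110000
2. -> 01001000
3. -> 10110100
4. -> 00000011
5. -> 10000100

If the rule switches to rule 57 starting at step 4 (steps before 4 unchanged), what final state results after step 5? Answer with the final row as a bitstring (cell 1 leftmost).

01010101

(re-executing steps 4..5 under rule 57; state before step 4: 10110100)
4. -> 01101010
5. -> 01010101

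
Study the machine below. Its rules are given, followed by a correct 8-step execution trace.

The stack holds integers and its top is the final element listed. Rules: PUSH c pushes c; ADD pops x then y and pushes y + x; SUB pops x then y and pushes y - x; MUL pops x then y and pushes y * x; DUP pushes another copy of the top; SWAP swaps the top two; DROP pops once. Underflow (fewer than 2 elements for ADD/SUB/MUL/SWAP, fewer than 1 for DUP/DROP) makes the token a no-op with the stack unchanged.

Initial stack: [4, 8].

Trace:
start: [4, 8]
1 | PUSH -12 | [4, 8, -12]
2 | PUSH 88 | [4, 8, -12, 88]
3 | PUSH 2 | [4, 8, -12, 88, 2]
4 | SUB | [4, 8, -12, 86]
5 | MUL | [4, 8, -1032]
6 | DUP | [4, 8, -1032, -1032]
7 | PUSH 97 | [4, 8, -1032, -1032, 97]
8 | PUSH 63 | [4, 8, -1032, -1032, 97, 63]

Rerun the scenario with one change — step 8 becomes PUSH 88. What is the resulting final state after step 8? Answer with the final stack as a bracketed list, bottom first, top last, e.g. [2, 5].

(re-executing from step 8 with the substitution; state before step 8: [4, 8, -1032, -1032, 97])
8 | PUSH 88 | [4, 8, -1032, -1032, 97, 88]

[4, 8, -1032, -1032, 97, 88]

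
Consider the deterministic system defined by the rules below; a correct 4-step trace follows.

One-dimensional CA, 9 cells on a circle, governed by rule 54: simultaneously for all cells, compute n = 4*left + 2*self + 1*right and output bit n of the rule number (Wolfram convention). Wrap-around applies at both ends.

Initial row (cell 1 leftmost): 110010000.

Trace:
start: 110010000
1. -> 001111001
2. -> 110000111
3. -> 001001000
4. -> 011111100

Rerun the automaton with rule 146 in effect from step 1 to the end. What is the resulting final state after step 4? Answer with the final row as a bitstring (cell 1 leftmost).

010110100

(re-executing steps 1..4 under rule 146; state before step 1: 110010000)
1. -> 001101001
2. -> 110000110
3. -> 001001000
4. -> 010110100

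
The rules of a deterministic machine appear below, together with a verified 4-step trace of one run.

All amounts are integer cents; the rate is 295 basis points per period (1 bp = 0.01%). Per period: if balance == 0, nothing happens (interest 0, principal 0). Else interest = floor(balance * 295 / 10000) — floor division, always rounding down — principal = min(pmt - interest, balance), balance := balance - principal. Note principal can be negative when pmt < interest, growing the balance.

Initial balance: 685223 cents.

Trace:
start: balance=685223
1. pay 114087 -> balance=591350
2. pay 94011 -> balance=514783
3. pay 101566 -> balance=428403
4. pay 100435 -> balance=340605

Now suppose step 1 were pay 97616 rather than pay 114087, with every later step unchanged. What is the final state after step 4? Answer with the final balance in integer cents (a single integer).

(re-executing from step 1 with the substitution; state before step 1: balance=685223)
1. pay 97616 -> balance=607821
2. pay 94011 -> balance=531740
3. pay 101566 -> balance=445860
4. pay 100435 -> balance=358577

358577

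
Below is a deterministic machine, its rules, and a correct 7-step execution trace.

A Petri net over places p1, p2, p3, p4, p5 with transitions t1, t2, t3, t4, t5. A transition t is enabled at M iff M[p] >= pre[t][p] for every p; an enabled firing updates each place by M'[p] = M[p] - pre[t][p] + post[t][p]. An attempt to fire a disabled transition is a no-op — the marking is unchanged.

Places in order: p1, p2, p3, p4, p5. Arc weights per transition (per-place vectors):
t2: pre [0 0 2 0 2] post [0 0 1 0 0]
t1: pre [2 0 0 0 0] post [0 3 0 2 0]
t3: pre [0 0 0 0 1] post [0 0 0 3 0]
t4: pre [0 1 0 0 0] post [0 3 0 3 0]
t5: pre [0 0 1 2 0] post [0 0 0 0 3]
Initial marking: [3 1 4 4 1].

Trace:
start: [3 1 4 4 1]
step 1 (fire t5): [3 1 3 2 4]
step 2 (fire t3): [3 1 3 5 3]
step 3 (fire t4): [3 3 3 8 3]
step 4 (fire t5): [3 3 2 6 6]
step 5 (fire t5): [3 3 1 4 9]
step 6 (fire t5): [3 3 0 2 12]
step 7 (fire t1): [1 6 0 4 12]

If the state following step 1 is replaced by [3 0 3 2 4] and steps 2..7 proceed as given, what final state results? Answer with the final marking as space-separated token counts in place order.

1 3 1 3 9

state after step 1 := [3 0 3 2 4]
step 2 (fire t3): [3 0 3 5 3]
step 3 (fire t4): [3 0 3 5 3]
step 4 (fire t5): [3 0 2 3 6]
step 5 (fire t5): [3 0 1 1 9]
step 6 (fire t5): [3 0 1 1 9]
step 7 (fire t1): [1 3 1 3 9]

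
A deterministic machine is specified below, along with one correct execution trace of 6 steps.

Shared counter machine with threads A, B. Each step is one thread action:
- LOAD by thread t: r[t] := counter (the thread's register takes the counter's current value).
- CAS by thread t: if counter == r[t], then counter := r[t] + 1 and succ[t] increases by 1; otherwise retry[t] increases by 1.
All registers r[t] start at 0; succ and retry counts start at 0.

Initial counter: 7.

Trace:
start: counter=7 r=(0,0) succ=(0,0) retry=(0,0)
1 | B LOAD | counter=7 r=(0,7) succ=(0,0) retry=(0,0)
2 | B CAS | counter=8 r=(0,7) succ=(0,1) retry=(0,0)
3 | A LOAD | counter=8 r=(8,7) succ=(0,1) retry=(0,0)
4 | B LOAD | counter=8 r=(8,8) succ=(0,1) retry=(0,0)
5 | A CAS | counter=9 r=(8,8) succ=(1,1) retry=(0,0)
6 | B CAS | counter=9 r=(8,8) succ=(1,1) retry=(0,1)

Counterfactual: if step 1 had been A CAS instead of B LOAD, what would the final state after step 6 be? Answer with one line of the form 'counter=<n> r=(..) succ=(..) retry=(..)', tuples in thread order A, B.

(re-executing from step 1 with the substitution; state before step 1: counter=7 r=(0,0) succ=(0,0) retry=(0,0))
1 | A CAS | counter=7 r=(0,0) succ=(0,0) retry=(1,0)
2 | B CAS | counter=7 r=(0,0) succ=(0,0) retry=(1,1)
3 | A LOAD | counter=7 r=(7,0) succ=(0,0) retry=(1,1)
4 | B LOAD | counter=7 r=(7,7) succ=(0,0) retry=(1,1)
5 | A CAS | counter=8 r=(7,7) succ=(1,0) retry=(1,1)
6 | B CAS | counter=8 r=(7,7) succ=(1,0) retry=(1,2)

counter=8 r=(7,7) succ=(1,0) retry=(1,2)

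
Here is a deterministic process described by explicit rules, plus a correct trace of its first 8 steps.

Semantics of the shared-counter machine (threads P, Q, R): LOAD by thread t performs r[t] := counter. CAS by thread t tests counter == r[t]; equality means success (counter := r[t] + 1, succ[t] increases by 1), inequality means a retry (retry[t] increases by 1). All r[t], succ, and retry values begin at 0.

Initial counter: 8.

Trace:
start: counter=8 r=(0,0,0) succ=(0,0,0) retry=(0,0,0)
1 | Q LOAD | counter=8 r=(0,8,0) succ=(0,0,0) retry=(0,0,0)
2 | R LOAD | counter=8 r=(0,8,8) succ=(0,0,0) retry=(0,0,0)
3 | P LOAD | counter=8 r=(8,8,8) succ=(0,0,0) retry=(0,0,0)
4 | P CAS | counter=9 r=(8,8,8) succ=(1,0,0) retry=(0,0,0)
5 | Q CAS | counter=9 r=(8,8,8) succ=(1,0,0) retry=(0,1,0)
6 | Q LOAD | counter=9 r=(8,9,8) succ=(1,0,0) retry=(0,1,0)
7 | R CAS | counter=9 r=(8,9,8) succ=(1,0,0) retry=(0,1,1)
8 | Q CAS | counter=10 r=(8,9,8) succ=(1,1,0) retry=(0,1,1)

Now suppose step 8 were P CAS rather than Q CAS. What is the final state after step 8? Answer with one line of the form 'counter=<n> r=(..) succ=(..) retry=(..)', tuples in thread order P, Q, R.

counter=9 r=(8,9,8) succ=(1,0,0) retry=(1,1,1)

(re-executing from step 8 with the substitution; state before step 8: counter=9 r=(8,9,8) succ=(1,0,0) retry=(0,1,1))
8 | P CAS | counter=9 r=(8,9,8) succ=(1,0,0) retry=(1,1,1)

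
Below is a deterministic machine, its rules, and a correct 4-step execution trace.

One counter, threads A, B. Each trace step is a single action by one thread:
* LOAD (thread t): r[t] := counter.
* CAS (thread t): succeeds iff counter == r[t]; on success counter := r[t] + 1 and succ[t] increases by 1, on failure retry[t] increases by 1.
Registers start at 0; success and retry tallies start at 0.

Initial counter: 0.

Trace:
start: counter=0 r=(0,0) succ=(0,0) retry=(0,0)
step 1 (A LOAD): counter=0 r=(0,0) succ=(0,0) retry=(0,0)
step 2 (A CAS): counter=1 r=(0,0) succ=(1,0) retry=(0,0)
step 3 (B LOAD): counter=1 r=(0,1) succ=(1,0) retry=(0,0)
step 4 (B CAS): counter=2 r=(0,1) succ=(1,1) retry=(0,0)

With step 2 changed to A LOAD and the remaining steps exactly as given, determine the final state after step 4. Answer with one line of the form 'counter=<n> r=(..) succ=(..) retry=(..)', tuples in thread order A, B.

(re-executing from step 2 with the substitution; state before step 2: counter=0 r=(0,0) succ=(0,0) retry=(0,0))
step 2 (A LOAD): counter=0 r=(0,0) succ=(0,0) retry=(0,0)
step 3 (B LOAD): counter=0 r=(0,0) succ=(0,0) retry=(0,0)
step 4 (B CAS): counter=1 r=(0,0) succ=(0,1) retry=(0,0)

counter=1 r=(0,0) succ=(0,1) retry=(0,0)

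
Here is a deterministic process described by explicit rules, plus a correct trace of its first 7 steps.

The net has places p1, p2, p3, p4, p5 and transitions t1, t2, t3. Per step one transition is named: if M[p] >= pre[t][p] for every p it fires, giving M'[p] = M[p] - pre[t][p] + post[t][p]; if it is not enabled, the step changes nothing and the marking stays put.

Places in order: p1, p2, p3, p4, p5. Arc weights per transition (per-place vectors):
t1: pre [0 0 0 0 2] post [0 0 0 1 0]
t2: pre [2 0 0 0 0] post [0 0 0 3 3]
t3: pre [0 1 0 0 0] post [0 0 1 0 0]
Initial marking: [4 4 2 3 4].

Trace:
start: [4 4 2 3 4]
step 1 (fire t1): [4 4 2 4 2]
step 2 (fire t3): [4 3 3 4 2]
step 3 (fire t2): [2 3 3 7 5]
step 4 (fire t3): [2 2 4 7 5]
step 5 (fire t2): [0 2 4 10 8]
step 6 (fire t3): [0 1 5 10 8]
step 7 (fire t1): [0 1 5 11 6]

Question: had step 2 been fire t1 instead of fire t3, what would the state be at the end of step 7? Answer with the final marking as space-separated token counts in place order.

0 2 4 12 4

(re-executing from step 2 with the substitution; state before step 2: [4 4 2 4 2])
step 2 (fire t1): [4 4 2 5 0]
step 3 (fire t2): [2 4 2 8 3]
step 4 (fire t3): [2 3 3 8 3]
step 5 (fire t2): [0 3 3 11 6]
step 6 (fire t3): [0 2 4 11 6]
step 7 (fire t1): [0 2 4 12 4]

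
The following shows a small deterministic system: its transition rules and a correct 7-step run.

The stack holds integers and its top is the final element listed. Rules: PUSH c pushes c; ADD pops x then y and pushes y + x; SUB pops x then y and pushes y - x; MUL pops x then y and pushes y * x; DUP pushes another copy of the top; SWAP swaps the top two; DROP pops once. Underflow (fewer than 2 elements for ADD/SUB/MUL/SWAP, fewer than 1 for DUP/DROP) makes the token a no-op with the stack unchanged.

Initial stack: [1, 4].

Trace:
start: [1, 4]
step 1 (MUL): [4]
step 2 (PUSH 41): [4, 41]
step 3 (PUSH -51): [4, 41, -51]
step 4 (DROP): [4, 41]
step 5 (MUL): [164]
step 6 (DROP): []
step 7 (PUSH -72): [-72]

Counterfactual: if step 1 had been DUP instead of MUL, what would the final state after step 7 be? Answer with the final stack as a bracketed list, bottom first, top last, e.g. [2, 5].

[1, 4, -72]

(re-executing from step 1 with the substitution; state before step 1: [1, 4])
step 1 (DUP): [1, 4, 4]
step 2 (PUSH 41): [1, 4, 4, 41]
step 3 (PUSH -51): [1, 4, 4, 41, -51]
step 4 (DROP): [1, 4, 4, 41]
step 5 (MUL): [1, 4, 164]
step 6 (DROP): [1, 4]
step 7 (PUSH -72): [1, 4, -72]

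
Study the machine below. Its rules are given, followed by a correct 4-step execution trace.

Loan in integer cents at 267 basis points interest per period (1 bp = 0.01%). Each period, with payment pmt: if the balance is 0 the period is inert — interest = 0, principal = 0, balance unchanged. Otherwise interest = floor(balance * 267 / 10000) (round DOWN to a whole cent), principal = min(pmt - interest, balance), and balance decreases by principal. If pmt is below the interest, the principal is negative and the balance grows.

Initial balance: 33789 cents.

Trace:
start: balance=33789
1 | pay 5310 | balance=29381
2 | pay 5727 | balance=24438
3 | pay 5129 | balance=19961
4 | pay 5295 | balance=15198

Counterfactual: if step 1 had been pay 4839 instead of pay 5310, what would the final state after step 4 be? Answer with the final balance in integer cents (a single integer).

15709

(re-executing from step 1 with the substitution; state before step 1: balance=33789)
1 | pay 4839 | balance=29852
2 | pay 5727 | balance=24922
3 | pay 5129 | balance=20458
4 | pay 5295 | balance=15709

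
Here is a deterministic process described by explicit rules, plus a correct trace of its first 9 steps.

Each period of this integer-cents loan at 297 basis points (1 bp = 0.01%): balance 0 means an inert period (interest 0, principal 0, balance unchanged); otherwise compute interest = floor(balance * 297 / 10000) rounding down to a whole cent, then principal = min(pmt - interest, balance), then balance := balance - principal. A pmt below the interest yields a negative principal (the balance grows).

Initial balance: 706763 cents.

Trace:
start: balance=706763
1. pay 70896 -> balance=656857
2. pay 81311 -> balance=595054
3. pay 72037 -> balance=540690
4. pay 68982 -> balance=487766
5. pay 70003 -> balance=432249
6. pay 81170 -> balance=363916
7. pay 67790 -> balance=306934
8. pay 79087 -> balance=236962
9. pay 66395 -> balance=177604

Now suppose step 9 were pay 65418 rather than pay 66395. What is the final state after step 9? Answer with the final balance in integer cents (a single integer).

(re-executing from step 9 with the substitution; state before step 9: balance=236962)
9. pay 65418 -> balance=178581

178581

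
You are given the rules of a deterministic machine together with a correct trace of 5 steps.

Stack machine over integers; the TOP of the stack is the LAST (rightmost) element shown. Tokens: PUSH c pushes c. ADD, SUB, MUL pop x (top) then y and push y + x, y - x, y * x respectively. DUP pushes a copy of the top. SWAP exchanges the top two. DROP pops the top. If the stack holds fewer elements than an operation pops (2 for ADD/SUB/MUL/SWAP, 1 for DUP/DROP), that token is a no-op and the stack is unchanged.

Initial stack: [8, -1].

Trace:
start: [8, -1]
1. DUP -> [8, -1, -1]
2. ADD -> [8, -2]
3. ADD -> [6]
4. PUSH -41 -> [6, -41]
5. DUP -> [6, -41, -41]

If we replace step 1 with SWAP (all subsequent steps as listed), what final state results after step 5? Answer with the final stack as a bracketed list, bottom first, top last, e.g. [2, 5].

[7, -41, -41]

(re-executing from step 1 with the substitution; state before step 1: [8, -1])
1. SWAP -> [-1, 8]
2. ADD -> [7]
3. ADD -> [7]
4. PUSH -41 -> [7, -41]
5. DUP -> [7, -41, -41]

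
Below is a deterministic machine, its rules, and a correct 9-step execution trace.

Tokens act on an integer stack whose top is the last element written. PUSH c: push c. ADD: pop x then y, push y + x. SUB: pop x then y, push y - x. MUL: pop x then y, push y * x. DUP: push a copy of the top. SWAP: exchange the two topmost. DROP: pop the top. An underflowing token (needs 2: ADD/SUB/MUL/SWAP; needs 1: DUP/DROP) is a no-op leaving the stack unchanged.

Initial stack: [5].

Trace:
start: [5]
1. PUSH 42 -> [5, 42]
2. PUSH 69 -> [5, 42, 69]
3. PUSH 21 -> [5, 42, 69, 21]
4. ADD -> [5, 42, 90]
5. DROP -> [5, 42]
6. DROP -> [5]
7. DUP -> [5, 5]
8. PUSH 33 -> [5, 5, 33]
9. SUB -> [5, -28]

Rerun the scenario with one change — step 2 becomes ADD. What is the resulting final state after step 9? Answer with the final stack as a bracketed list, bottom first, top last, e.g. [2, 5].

(re-executing from step 2 with the substitution; state before step 2: [5, 42])
2. ADD -> [47]
3. PUSH 21 -> [47, 21]
4. ADD -> [68]
5. DROP -> []
6. DROP -> []
7. DUP -> []
8. PUSH 33 -> [33]
9. SUB -> [33]

[33]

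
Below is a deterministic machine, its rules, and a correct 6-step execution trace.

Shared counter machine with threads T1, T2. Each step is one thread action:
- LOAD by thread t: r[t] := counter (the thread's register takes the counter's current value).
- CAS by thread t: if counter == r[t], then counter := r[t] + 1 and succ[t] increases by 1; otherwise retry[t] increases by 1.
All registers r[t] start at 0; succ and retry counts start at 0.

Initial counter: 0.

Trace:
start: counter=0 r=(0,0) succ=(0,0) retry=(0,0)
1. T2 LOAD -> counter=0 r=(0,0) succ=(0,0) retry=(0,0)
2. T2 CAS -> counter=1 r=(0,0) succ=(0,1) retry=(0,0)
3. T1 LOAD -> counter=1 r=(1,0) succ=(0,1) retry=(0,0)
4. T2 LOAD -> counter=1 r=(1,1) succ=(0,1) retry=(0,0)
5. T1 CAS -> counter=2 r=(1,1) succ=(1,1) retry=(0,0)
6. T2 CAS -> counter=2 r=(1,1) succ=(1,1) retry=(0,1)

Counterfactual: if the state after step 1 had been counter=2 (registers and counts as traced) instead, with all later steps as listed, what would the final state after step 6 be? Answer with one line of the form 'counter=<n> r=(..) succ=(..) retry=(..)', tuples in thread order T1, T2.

state after step 1 := counter=2 r=(0,0) succ=(0,0) retry=(0,0)
2. T2 CAS -> counter=2 r=(0,0) succ=(0,0) retry=(0,1)
3. T1 LOAD -> counter=2 r=(2,0) succ=(0,0) retry=(0,1)
4. T2 LOAD -> counter=2 r=(2,2) succ=(0,0) retry=(0,1)
5. T1 CAS -> counter=3 r=(2,2) succ=(1,0) retry=(0,1)
6. T2 CAS -> counter=3 r=(2,2) succ=(1,0) retry=(0,2)

counter=3 r=(2,2) succ=(1,0) retry=(0,2)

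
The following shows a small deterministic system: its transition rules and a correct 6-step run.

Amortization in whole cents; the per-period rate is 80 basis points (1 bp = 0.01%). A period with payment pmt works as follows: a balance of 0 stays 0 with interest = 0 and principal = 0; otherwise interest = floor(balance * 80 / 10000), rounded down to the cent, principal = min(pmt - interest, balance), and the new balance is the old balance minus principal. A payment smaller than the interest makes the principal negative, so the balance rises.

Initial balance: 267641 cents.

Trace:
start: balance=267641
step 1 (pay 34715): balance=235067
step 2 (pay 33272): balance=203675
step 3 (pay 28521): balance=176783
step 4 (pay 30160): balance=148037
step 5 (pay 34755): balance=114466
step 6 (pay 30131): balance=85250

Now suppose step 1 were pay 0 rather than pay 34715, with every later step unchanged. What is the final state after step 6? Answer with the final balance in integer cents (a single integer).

(re-executing from step 1 with the substitution; state before step 1: balance=267641)
step 1 (pay 0): balance=269782
step 2 (pay 33272): balance=238668
step 3 (pay 28521): balance=212056
step 4 (pay 30160): balance=183592
step 5 (pay 34755): balance=150305
step 6 (pay 30131): balance=121376

121376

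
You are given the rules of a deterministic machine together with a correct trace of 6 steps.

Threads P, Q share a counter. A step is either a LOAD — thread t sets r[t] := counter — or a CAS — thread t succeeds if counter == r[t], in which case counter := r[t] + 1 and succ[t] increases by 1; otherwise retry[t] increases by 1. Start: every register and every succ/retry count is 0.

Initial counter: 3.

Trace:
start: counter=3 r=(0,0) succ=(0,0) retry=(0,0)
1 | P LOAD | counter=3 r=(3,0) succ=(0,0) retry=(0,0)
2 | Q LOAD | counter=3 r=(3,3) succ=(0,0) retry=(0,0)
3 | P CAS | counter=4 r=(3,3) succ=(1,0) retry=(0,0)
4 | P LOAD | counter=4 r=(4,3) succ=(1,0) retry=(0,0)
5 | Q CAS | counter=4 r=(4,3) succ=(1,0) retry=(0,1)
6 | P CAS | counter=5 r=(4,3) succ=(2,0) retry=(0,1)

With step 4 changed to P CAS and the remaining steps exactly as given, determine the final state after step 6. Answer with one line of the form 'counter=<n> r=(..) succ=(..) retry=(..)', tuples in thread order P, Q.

(re-executing from step 4 with the substitution; state before step 4: counter=4 r=(3,3) succ=(1,0) retry=(0,0))
4 | P CAS | counter=4 r=(3,3) succ=(1,0) retry=(1,0)
5 | Q CAS | counter=4 r=(3,3) succ=(1,0) retry=(1,1)
6 | P CAS | counter=4 r=(3,3) succ=(1,0) retry=(2,1)

counter=4 r=(3,3) succ=(1,0) retry=(2,1)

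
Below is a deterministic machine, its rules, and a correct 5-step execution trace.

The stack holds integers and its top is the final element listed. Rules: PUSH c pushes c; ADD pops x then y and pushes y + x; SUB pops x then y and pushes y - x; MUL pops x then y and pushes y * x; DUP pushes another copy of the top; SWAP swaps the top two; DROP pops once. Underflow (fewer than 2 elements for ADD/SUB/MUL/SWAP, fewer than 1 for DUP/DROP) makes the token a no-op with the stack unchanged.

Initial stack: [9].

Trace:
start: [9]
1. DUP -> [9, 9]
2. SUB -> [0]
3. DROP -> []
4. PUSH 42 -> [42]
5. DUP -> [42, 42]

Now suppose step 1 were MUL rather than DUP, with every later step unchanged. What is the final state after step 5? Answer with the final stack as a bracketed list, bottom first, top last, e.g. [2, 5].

(re-executing from step 1 with the substitution; state before step 1: [9])
1. MUL -> [9]
2. SUB -> [9]
3. DROP -> []
4. PUSH 42 -> [42]
5. DUP -> [42, 42]

[42, 42]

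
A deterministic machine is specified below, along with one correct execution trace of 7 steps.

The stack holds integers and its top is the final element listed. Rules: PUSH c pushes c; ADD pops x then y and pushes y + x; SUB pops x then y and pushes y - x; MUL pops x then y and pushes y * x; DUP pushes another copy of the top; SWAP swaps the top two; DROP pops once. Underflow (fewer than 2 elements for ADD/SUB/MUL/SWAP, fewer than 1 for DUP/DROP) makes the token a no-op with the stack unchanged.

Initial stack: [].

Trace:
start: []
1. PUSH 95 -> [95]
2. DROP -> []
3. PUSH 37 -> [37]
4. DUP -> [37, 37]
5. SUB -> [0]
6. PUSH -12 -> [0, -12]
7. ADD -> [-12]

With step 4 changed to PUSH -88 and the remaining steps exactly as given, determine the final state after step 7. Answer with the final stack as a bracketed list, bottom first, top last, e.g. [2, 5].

[113]

(re-executing from step 4 with the substitution; state before step 4: [37])
4. PUSH -88 -> [37, -88]
5. SUB -> [125]
6. PUSH -12 -> [125, -12]
7. ADD -> [113]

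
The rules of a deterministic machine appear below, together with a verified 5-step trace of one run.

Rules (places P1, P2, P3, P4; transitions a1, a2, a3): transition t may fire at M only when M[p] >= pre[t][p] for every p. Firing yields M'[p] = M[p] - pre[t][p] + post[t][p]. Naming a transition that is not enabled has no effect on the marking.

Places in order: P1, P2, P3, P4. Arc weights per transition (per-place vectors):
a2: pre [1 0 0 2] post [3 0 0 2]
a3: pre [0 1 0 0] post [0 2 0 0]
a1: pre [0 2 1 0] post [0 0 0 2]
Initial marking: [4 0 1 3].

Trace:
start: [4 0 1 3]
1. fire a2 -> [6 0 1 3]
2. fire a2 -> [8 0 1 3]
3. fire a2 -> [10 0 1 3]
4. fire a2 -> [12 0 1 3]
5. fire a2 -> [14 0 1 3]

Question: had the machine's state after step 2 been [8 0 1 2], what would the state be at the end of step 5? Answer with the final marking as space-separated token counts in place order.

state after step 2 := [8 0 1 2]
3. fire a2 -> [10 0 1 2]
4. fire a2 -> [12 0 1 2]
5. fire a2 -> [14 0 1 2]

14 0 1 2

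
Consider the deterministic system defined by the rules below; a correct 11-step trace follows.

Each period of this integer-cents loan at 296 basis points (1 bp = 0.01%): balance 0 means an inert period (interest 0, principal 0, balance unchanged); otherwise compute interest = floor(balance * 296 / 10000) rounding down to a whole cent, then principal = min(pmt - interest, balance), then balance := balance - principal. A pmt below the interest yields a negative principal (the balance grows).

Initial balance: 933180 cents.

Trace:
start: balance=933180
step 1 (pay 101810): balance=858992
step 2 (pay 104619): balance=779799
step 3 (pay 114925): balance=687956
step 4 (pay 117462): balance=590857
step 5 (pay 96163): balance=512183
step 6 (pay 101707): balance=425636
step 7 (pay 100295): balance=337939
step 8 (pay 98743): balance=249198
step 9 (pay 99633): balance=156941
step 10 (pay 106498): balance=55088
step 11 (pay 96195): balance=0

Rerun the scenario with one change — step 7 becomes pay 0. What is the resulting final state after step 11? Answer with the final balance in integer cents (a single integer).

(re-executing from step 7 with the substitution; state before step 7: balance=425636)
step 7 (pay 0): balance=438234
step 8 (pay 98743): balance=352462
step 9 (pay 99633): balance=263261
step 10 (pay 106498): balance=164555
step 11 (pay 96195): balance=73230

73230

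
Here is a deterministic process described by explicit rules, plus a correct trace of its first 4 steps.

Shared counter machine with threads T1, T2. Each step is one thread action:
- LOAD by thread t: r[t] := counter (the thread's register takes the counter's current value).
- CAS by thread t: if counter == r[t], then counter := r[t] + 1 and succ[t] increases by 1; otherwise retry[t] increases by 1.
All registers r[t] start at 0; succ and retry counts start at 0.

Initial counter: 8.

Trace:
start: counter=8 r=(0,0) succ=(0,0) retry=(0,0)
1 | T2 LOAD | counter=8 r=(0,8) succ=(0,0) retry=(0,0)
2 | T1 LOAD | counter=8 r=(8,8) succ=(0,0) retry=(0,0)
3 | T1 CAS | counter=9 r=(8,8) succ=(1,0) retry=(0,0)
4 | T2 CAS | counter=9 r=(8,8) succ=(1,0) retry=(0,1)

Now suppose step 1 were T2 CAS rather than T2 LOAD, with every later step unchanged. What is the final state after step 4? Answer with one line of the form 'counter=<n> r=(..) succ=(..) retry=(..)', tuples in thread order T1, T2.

(re-executing from step 1 with the substitution; state before step 1: counter=8 r=(0,0) succ=(0,0) retry=(0,0))
1 | T2 CAS | counter=8 r=(0,0) succ=(0,0) retry=(0,1)
2 | T1 LOAD | counter=8 r=(8,0) succ=(0,0) retry=(0,1)
3 | T1 CAS | counter=9 r=(8,0) succ=(1,0) retry=(0,1)
4 | T2 CAS | counter=9 r=(8,0) succ=(1,0) retry=(0,2)

counter=9 r=(8,0) succ=(1,0) retry=(0,2)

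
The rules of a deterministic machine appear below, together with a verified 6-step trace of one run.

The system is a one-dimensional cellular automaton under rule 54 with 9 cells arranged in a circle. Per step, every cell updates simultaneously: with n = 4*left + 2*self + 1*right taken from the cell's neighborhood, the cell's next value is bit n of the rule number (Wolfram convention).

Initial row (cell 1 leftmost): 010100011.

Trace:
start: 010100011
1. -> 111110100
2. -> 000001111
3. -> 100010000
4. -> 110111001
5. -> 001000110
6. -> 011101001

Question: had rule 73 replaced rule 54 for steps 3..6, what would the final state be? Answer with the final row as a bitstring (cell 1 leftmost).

011101001

(re-executing steps 3..6 under rule 73; state before step 3: 000001111)
3. -> 011101001
4. -> 010100000
5. -> 000001111
6. -> 011101001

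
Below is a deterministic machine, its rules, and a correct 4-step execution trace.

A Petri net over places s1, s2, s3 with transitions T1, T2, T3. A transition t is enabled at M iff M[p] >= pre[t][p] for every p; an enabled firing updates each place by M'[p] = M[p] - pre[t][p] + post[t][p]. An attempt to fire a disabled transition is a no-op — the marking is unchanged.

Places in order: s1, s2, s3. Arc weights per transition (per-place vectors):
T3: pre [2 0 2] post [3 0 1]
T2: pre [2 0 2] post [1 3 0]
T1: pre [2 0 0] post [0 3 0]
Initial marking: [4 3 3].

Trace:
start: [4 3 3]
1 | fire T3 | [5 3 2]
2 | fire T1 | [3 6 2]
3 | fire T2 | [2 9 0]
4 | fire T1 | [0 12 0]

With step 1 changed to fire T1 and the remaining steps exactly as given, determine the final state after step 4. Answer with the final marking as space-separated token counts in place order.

(re-executing from step 1 with the substitution; state before step 1: [4 3 3])
1 | fire T1 | [2 6 3]
2 | fire T1 | [0 9 3]
3 | fire T2 | [0 9 3]
4 | fire T1 | [0 9 3]

0 9 3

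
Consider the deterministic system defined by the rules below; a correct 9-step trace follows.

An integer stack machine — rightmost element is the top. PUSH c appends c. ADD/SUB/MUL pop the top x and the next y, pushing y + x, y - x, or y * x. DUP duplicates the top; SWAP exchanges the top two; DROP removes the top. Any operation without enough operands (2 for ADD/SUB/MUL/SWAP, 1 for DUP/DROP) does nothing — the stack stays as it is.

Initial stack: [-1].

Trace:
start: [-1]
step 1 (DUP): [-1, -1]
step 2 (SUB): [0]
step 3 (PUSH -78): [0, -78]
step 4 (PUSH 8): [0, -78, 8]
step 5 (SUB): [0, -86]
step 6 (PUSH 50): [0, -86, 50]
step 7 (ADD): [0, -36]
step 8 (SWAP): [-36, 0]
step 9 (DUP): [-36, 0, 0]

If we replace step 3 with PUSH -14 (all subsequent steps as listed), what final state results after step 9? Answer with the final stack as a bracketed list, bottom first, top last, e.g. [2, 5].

(re-executing from step 3 with the substitution; state before step 3: [0])
step 3 (PUSH -14): [0, -14]
step 4 (PUSH 8): [0, -14, 8]
step 5 (SUB): [0, -22]
step 6 (PUSH 50): [0, -22, 50]
step 7 (ADD): [0, 28]
step 8 (SWAP): [28, 0]
step 9 (DUP): [28, 0, 0]

[28, 0, 0]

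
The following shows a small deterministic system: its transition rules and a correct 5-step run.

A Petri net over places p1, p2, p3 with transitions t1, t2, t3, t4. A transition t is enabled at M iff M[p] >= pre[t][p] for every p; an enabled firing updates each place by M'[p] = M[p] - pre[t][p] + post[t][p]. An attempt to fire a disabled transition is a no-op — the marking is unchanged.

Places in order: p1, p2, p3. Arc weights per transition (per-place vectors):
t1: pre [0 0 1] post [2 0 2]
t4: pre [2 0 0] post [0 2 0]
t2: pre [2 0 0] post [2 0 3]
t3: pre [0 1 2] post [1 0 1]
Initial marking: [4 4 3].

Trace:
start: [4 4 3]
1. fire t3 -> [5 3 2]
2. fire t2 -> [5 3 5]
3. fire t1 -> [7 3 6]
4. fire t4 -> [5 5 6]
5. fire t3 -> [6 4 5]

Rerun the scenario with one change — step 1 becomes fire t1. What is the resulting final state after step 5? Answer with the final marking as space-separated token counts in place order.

7 5 7

(re-executing from step 1 with the substitution; state before step 1: [4 4 3])
1. fire t1 -> [6 4 4]
2. fire t2 -> [6 4 7]
3. fire t1 -> [8 4 8]
4. fire t4 -> [6 6 8]
5. fire t3 -> [7 5 7]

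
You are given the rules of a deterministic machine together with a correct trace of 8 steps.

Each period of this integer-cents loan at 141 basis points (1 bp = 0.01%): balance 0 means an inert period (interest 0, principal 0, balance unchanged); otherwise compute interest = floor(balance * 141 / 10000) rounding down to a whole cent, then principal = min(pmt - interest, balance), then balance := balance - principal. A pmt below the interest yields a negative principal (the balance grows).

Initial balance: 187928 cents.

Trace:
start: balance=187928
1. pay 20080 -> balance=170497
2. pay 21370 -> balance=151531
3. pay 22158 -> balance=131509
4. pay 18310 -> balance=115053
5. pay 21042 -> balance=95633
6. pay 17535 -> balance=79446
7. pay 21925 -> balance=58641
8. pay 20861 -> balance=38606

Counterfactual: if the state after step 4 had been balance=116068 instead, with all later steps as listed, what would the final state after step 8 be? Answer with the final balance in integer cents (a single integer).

state after step 4 := balance=116068
5. pay 21042 -> balance=96662
6. pay 17535 -> balance=80489
7. pay 21925 -> balance=59698
8. pay 20861 -> balance=39678

39678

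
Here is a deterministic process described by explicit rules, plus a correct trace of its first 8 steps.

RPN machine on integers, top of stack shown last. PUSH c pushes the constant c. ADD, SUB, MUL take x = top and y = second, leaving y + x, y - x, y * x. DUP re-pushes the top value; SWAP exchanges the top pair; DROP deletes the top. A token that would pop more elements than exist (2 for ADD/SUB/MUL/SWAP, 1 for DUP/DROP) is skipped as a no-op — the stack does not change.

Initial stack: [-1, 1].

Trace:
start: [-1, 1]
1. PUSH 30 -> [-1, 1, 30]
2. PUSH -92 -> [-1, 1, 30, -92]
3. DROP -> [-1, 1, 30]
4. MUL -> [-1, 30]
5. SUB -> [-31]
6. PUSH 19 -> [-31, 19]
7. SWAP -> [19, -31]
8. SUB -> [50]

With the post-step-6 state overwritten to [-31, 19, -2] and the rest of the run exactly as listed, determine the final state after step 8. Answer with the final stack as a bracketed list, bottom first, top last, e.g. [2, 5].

state after step 6 := [-31, 19, -2]
7. SWAP -> [-31, -2, 19]
8. SUB -> [-31, -21]

[-31, -21]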